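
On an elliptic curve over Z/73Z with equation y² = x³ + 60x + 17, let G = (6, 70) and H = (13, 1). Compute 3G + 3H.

First 3G:
Repeated addition: build up to 3G.
2G: tangent at (6, 70): λ = (3·6² + 60)/(2·70) ≡ 22/67. 67⁻¹ ≡ 12 (mod 73) since 67·12 = 804 ≡ 1, so λ ≡ 22·12 ≡ 45.
  x = λ² - 6 - 6 = 2025 - 12 ≡ 42; y = λ·(6 - 42) - 70 ≡ 62. → (42, 62)
3G: (42, 62) + (6, 70). λ = (70 - 62)/(6 - 42) ≡ 8/37 mod 73. 37⁻¹ ≡ 2 (mod 73), so λ ≡ 16.
  x = λ² - 42 - 6 = 256 - 48 ≡ 62; y = λ·(42 - 62) - 62 ≡ 56. → (62, 56)
3G = (62, 56).
Next 3H:
Repeated addition: build up to 3H.
2H: tangent at (13, 1): λ = (3·13² + 60)/(2·1) ≡ 56/2. 2⁻¹ ≡ 37 (mod 73), so λ ≡ 56·37 ≡ 28.
  x = λ² - 13 - 13 = 784 - 26 ≡ 28; y = λ·(13 - 28) - 1 ≡ 17. → (28, 17)
3H: (28, 17) + (13, 1). λ = (1 - 17)/(13 - 28) ≡ 57/58 mod 73. 58⁻¹ ≡ 34 (mod 73), so λ ≡ 40.
  x = λ² - 28 - 13 = 1600 - 41 ≡ 26; y = λ·(28 - 26) - 17 ≡ 63. → (26, 63)
3H = (26, 63).
Finally 3G + 3H:
(62, 56) + (26, 63). λ = (63 - 56)/(26 - 62) ≡ 7/37 mod 73. 37⁻¹ ≡ 2 (mod 73), so λ ≡ 14.
  x = λ² - 62 - 26 = 196 - 88 ≡ 35; y = λ·(62 - 35) - 56 ≡ 30. → (35, 30)

(35, 30)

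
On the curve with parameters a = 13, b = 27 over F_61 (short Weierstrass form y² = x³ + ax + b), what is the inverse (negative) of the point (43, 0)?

(43, 0)

-(43, 0) = (43, -0 mod 61) = (43, 0).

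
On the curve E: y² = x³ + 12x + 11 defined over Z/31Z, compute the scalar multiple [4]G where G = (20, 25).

(28, 14)

Repeated addition: build up to 4G.
2G: tangent at (20, 25): λ = (3·20² + 12)/(2·25) ≡ 3/19. 19⁻¹ ≡ 18 (mod 31), so λ ≡ 3·18 ≡ 23.
  x = λ² - 20 - 20 = 529 - 40 ≡ 24; y = λ·(20 - 24) - 25 ≡ 7. → (24, 7)
3G: (24, 7) + (20, 25). λ = (25 - 7)/(20 - 24) ≡ 18/27 mod 31. 27⁻¹ ≡ 23 (mod 31), so λ ≡ 11.
  x = λ² - 24 - 20 = 121 - 44 ≡ 15; y = λ·(24 - 15) - 7 ≡ 30. → (15, 30)
4G: (15, 30) + (20, 25). λ = (25 - 30)/(20 - 15) ≡ 26/5 mod 31. 5⁻¹ ≡ 25 (mod 31) since 5·25 = 125 ≡ 1, so λ ≡ 30.
  x = λ² - 15 - 20 = 900 - 35 ≡ 28; y = λ·(15 - 28) - 30 ≡ 14. → (28, 14)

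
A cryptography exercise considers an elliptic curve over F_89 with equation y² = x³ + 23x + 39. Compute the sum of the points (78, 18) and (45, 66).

(78, 18) + (45, 66). λ = (66 - 18)/(45 - 78) ≡ 48/56 mod 89. 56⁻¹ ≡ 62 (mod 89) since 56·62 = 3472 ≡ 1, so λ ≡ 39.
  x = λ² - 78 - 45 = 1521 - 123 ≡ 63; y = λ·(78 - 63) - 18 ≡ 33. → (63, 33)

(63, 33)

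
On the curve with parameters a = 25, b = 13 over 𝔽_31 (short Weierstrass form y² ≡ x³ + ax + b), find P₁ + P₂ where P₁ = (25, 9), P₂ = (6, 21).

(1, 15)

(25, 9) + (6, 21). λ = (21 - 9)/(6 - 25) ≡ 12/12 mod 31. 12⁻¹ ≡ 13 (mod 31), so λ ≡ 1.
  x = λ² - 25 - 6 = 1 - 31 ≡ 1; y = λ·(25 - 1) - 9 ≡ 15. → (1, 15)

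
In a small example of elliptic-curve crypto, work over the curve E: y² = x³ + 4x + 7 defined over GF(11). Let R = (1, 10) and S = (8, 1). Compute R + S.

(1, 10) + (8, 1). λ = (1 - 10)/(8 - 1) ≡ 2/7 mod 11. 7⁻¹ ≡ 8 (mod 11) since 7·8 = 56 ≡ 1, so λ ≡ 5.
  x = λ² - 1 - 8 = 25 - 9 ≡ 5; y = λ·(1 - 5) - 10 ≡ 3. → (5, 3)

(5, 3)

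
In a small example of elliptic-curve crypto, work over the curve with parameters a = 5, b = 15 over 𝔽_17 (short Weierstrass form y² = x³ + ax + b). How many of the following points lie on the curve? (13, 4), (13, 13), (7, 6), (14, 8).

(13, 4): 4² ≡ 16, rhs ≡ 16 → on.
(13, 13): 13² ≡ 16, rhs ≡ 16 → on.
(7, 6): 6² ≡ 2, rhs ≡ 2 → on.
(14, 8): 8² ≡ 13, rhs ≡ 7 → off.

3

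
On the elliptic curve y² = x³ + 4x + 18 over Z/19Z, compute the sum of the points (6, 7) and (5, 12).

(6, 7) + (5, 12). λ = (12 - 7)/(5 - 6) ≡ 5/18 mod 19. 18⁻¹ ≡ 18 (mod 19), so λ ≡ 14.
  x = λ² - 6 - 5 = 196 - 11 ≡ 14; y = λ·(6 - 14) - 7 ≡ 14. → (14, 14)

(14, 14)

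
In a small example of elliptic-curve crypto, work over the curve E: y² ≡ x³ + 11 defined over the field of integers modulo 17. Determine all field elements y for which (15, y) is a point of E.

none

x³ + 0x + 11 = 3386 ≡ 3 (mod 17).
3 is a non-residue mod 17; no y exists.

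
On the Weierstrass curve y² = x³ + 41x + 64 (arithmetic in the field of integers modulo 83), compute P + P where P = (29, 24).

(50, 37)

tangent at (29, 24): λ = (3·29² + 41)/(2·24) ≡ 74/48. 48⁻¹ ≡ 64 (mod 83), so λ ≡ 74·64 ≡ 5.
  x = λ² - 29 - 29 = 25 - 58 ≡ 50; y = λ·(29 - 50) - 24 ≡ 37. → (50, 37)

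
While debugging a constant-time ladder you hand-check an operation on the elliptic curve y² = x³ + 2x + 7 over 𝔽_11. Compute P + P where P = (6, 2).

(10, 9)

tangent at (6, 2): λ = (3·6² + 2)/(2·2) ≡ 0/4. 4⁻¹ ≡ 3 (mod 11) since 4·3 = 12 ≡ 1, so λ ≡ 0·3 ≡ 0.
  x = λ² - 6 - 6 = 0 - 12 ≡ 10; y = λ·(6 - 10) - 2 ≡ 9. → (10, 9)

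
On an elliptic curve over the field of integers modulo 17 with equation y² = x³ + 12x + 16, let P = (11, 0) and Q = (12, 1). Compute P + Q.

(12, 16)

(11, 0) + (12, 1). λ = (1 - 0)/(12 - 11) ≡ 1/1 mod 17. 1⁻¹ ≡ 1 (mod 17), so λ ≡ 1.
  x = λ² - 11 - 12 = 1 - 23 ≡ 12; y = λ·(11 - 12) - 0 ≡ 16. → (12, 16)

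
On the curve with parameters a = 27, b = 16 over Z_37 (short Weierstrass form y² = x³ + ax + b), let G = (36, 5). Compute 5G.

Repeated addition: build up to 5G.
2G: tangent at (36, 5): λ = (3·36² + 27)/(2·5) ≡ 30/10. 10⁻¹ ≡ 26 (mod 37) since 10·26 = 260 ≡ 1, so λ ≡ 30·26 ≡ 3.
  x = λ² - 36 - 36 = 9 - 72 ≡ 11; y = λ·(36 - 11) - 5 ≡ 33. → (11, 33)
3G: (11, 33) + (36, 5). λ = (5 - 33)/(36 - 11) ≡ 9/25 mod 37. 25⁻¹ ≡ 3 (mod 37), so λ ≡ 27.
  x = λ² - 11 - 36 = 729 - 47 ≡ 16; y = λ·(11 - 16) - 33 ≡ 17. → (16, 17)
4G: (16, 17) + (36, 5). λ = (5 - 17)/(36 - 16) ≡ 25/20 mod 37. 20⁻¹ ≡ 13 (mod 37) since 20·13 = 260 ≡ 1, so λ ≡ 29.
  x = λ² - 16 - 36 = 841 - 52 ≡ 12; y = λ·(16 - 12) - 17 ≡ 25. → (12, 25)
5G: (12, 25) + (36, 5). λ = (5 - 25)/(36 - 12) ≡ 17/24 mod 37. 24⁻¹ ≡ 17 (mod 37), so λ ≡ 30.
  x = λ² - 12 - 36 = 900 - 48 ≡ 1; y = λ·(12 - 1) - 25 ≡ 9. → (1, 9)

(1, 9)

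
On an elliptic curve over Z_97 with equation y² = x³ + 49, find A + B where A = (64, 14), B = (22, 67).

(64, 14) + (22, 67). λ = (67 - 14)/(22 - 64) ≡ 53/55 mod 97. 55⁻¹ ≡ 30 (mod 97), so λ ≡ 38.
  x = λ² - 64 - 22 = 1444 - 86 ≡ 0; y = λ·(64 - 0) - 14 ≡ 90. → (0, 90)

(0, 90)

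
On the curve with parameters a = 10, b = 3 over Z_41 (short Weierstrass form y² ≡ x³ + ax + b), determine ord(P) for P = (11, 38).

10

2P: tangent at (11, 38): λ = (3·11² + 10)/(2·38) ≡ 4/35. 35⁻¹ ≡ 34 (mod 41) since 35·34 = 1190 ≡ 1, so λ ≡ 4·34 ≡ 13.
  x = λ² - 11 - 11 = 169 - 22 ≡ 24; y = λ·(11 - 24) - 38 ≡ 39. → (24, 39)
3P: (24, 39) + (11, 38). λ = (38 - 39)/(11 - 24) ≡ 40/28 mod 41. 28⁻¹ ≡ 22 (mod 41), so λ ≡ 19.
  x = λ² - 24 - 11 = 361 - 35 ≡ 39; y = λ·(24 - 39) - 39 ≡ 4. → (39, 4)
4P: (39, 4) + (11, 38). λ = (38 - 4)/(11 - 39) ≡ 34/13 mod 41. 13⁻¹ ≡ 19 (mod 41), so λ ≡ 31.
  x = λ² - 39 - 11 = 961 - 50 ≡ 9; y = λ·(39 - 9) - 4 ≡ 24. → (9, 24)
5P: (9, 24) + (11, 38). λ = (38 - 24)/(11 - 9) ≡ 14/2 mod 41. 2⁻¹ ≡ 21 (mod 41), so λ ≡ 7.
  x = λ² - 9 - 11 = 49 - 20 ≡ 29; y = λ·(9 - 29) - 24 ≡ 0. → (29, 0)
6P: (29, 0) + (11, 38). λ = (38 - 0)/(11 - 29) ≡ 38/23 mod 41. 23⁻¹ ≡ 25 (mod 41), so λ ≡ 7.
  x = λ² - 29 - 11 = 49 - 40 ≡ 9; y = λ·(29 - 9) - 0 ≡ 17. → (9, 17)
7P: (9, 17) + (11, 38). λ = (38 - 17)/(11 - 9) ≡ 21/2 mod 41. 2⁻¹ ≡ 21 (mod 41) since 2·21 = 42 ≡ 1, so λ ≡ 31.
  x = λ² - 9 - 11 = 961 - 20 ≡ 39; y = λ·(9 - 39) - 17 ≡ 37. → (39, 37)
8P: (39, 37) + (11, 38). λ = (38 - 37)/(11 - 39) ≡ 1/13 mod 41. 13⁻¹ ≡ 19 (mod 41), so λ ≡ 19.
  x = λ² - 39 - 11 = 361 - 50 ≡ 24; y = λ·(39 - 24) - 37 ≡ 2. → (24, 2)
9P: (24, 2) + (11, 38). λ = (38 - 2)/(11 - 24) ≡ 36/28 mod 41. 28⁻¹ ≡ 22 (mod 41), so λ ≡ 13.
  x = λ² - 24 - 11 = 169 - 35 ≡ 11; y = λ·(24 - 11) - 2 ≡ 3. → (11, 3)
10P: (11, 3) + (11, 38): same x and y₁ ≡ -y₂, so the sum is O.
10P = O, so the order is 10.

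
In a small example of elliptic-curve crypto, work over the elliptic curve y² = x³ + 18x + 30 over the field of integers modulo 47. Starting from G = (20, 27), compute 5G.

Repeated addition: build up to 5G.
2G: tangent at (20, 27): λ = (3·20² + 18)/(2·27) ≡ 43/7. 7⁻¹ ≡ 27 (mod 47) since 7·27 = 189 ≡ 1, so λ ≡ 43·27 ≡ 33.
  x = λ² - 20 - 20 = 1089 - 40 ≡ 15; y = λ·(20 - 15) - 27 ≡ 44. → (15, 44)
3G: (15, 44) + (20, 27). λ = (27 - 44)/(20 - 15) ≡ 30/5 mod 47. 5⁻¹ ≡ 19 (mod 47), so λ ≡ 6.
  x = λ² - 15 - 20 = 36 - 35 ≡ 1; y = λ·(15 - 1) - 44 ≡ 40. → (1, 40)
4G: (1, 40) + (20, 27). λ = (27 - 40)/(20 - 1) ≡ 34/19 mod 47. 19⁻¹ ≡ 5 (mod 47), so λ ≡ 29.
  x = λ² - 1 - 20 = 841 - 21 ≡ 21; y = λ·(1 - 21) - 40 ≡ 38. → (21, 38)
5G: (21, 38) + (20, 27). λ = (27 - 38)/(20 - 21) ≡ 36/46 mod 47. 46⁻¹ ≡ 46 (mod 47) since 46·46 = 2116 ≡ 1, so λ ≡ 11.
  x = λ² - 21 - 20 = 121 - 41 ≡ 33; y = λ·(21 - 33) - 38 ≡ 18. → (33, 18)

(33, 18)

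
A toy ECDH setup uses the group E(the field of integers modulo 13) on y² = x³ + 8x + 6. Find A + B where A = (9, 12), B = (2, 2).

(12, 6)

(9, 12) + (2, 2). λ = (2 - 12)/(2 - 9) ≡ 3/6 mod 13. 6⁻¹ ≡ 11 (mod 13) since 6·11 = 66 ≡ 1, so λ ≡ 7.
  x = λ² - 9 - 2 = 49 - 11 ≡ 12; y = λ·(9 - 12) - 12 ≡ 6. → (12, 6)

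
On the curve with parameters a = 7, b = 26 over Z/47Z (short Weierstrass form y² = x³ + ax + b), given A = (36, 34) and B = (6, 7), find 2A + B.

(41, 35)

First 2A:
Repeated addition: build up to 2A.
2A: tangent at (36, 34): λ = (3·36² + 7)/(2·34) ≡ 41/21. 21⁻¹ ≡ 9 (mod 47) since 21·9 = 189 ≡ 1, so λ ≡ 41·9 ≡ 40.
  x = λ² - 36 - 36 = 1600 - 72 ≡ 24; y = λ·(36 - 24) - 34 ≡ 23. → (24, 23)
2A = (24, 23).
Finally 2A + B:
(24, 23) + (6, 7). λ = (7 - 23)/(6 - 24) ≡ 31/29 mod 47. 29⁻¹ ≡ 13 (mod 47), so λ ≡ 27.
  x = λ² - 24 - 6 = 729 - 30 ≡ 41; y = λ·(24 - 41) - 23 ≡ 35. → (41, 35)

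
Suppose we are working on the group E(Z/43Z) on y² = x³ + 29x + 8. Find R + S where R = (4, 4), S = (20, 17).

(4, 4) + (20, 17). λ = (17 - 4)/(20 - 4) ≡ 13/16 mod 43. 16⁻¹ ≡ 35 (mod 43), so λ ≡ 25.
  x = λ² - 4 - 20 = 625 - 24 ≡ 42; y = λ·(4 - 42) - 4 ≡ 35. → (42, 35)

(42, 35)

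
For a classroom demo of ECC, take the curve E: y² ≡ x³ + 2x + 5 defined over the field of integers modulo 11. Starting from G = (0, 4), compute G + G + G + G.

(8, 7)

Double-and-add on 4 = (100)₂. Start with G = (0, 4) for the leading 1-bit.
double: tangent at (0, 4): λ = (3·0² + 2)/(2·4) ≡ 2/8. 8⁻¹ ≡ 7 (mod 11), so λ ≡ 2·7 ≡ 3.
  x = λ² - 0 - 0 = 9 - 0 ≡ 9; y = λ·(0 - 9) - 4 ≡ 2. → (9, 2)
double: tangent at (9, 2): λ = (3·9² + 2)/(2·2) ≡ 3/4. 4⁻¹ ≡ 3 (mod 11), so λ ≡ 3·3 ≡ 9.
  x = λ² - 9 - 9 = 81 - 18 ≡ 8; y = λ·(9 - 8) - 2 ≡ 7. → (8, 7)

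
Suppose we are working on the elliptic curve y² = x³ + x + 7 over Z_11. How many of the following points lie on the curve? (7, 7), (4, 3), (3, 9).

3

(7, 7): 7² ≡ 5, rhs ≡ 5 → on.
(4, 3): 3² ≡ 9, rhs ≡ 9 → on.
(3, 9): 9² ≡ 4, rhs ≡ 4 → on.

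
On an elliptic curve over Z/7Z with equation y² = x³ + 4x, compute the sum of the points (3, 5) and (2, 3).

(3, 5) + (2, 3). λ = (3 - 5)/(2 - 3) ≡ 5/6 mod 7. 6⁻¹ ≡ 6 (mod 7), so λ ≡ 2.
  x = λ² - 3 - 2 = 4 - 5 ≡ 6; y = λ·(3 - 6) - 5 ≡ 3. → (6, 3)

(6, 3)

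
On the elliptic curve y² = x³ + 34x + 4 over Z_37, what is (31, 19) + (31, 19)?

tangent at (31, 19): λ = (3·31² + 34)/(2·19) ≡ 31/1. 1⁻¹ ≡ 1 (mod 37) since 1·1 = 1 ≡ 1, so λ ≡ 31·1 ≡ 31.
  x = λ² - 31 - 31 = 961 - 62 ≡ 11; y = λ·(31 - 11) - 19 ≡ 9. → (11, 9)

(11, 9)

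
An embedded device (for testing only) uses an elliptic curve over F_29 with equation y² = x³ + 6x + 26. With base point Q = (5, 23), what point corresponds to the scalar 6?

Repeated addition: build up to 6Q.
2Q: tangent at (5, 23): λ = (3·5² + 6)/(2·23) ≡ 23/17. 17⁻¹ ≡ 12 (mod 29) since 17·12 = 204 ≡ 1, so λ ≡ 23·12 ≡ 15.
  x = λ² - 5 - 5 = 225 - 10 ≡ 12; y = λ·(5 - 12) - 23 ≡ 17. → (12, 17)
3Q: (12, 17) + (5, 23). λ = (23 - 17)/(5 - 12) ≡ 6/22 mod 29. 22⁻¹ ≡ 4 (mod 29), so λ ≡ 24.
  x = λ² - 12 - 5 = 576 - 17 ≡ 8; y = λ·(12 - 8) - 17 ≡ 21. → (8, 21)
4Q: (8, 21) + (5, 23). λ = (23 - 21)/(5 - 8) ≡ 2/26 mod 29. 26⁻¹ ≡ 19 (mod 29), so λ ≡ 9.
  x = λ² - 8 - 5 = 81 - 13 ≡ 10; y = λ·(8 - 10) - 21 ≡ 19. → (10, 19)
5Q: (10, 19) + (5, 23). λ = (23 - 19)/(5 - 10) ≡ 4/24 mod 29. 24⁻¹ ≡ 23 (mod 29), so λ ≡ 5.
  x = λ² - 10 - 5 = 25 - 15 ≡ 10; y = λ·(10 - 10) - 19 ≡ 10. → (10, 10)
6Q: (10, 10) + (5, 23). λ = (23 - 10)/(5 - 10) ≡ 13/24 mod 29. 24⁻¹ ≡ 23 (mod 29), so λ ≡ 9.
  x = λ² - 10 - 5 = 81 - 15 ≡ 8; y = λ·(10 - 8) - 10 ≡ 8. → (8, 8)

(8, 8)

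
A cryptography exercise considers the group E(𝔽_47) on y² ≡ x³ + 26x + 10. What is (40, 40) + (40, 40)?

tangent at (40, 40): λ = (3·40² + 26)/(2·40) ≡ 32/33. 33⁻¹ ≡ 10 (mod 47), so λ ≡ 32·10 ≡ 38.
  x = λ² - 40 - 40 = 1444 - 80 ≡ 1; y = λ·(40 - 1) - 40 ≡ 32. → (1, 32)

(1, 32)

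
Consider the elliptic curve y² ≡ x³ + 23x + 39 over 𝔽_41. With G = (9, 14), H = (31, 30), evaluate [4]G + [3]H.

(4, 20)

First 4G:
Repeated addition: build up to 4G.
2G: tangent at (9, 14): λ = (3·9² + 23)/(2·14) ≡ 20/28. 28⁻¹ ≡ 22 (mod 41), so λ ≡ 20·22 ≡ 30.
  x = λ² - 9 - 9 = 900 - 18 ≡ 21; y = λ·(9 - 21) - 14 ≡ 36. → (21, 36)
3G: (21, 36) + (9, 14). λ = (14 - 36)/(9 - 21) ≡ 19/29 mod 41. 29⁻¹ ≡ 17 (mod 41), so λ ≡ 36.
  x = λ² - 21 - 9 = 1296 - 30 ≡ 36; y = λ·(21 - 36) - 36 ≡ 39. → (36, 39)
4G: (36, 39) + (9, 14). λ = (14 - 39)/(9 - 36) ≡ 16/14 mod 41. 14⁻¹ ≡ 3 (mod 41), so λ ≡ 7.
  x = λ² - 36 - 9 = 49 - 45 ≡ 4; y = λ·(36 - 4) - 39 ≡ 21. → (4, 21)
4G = (4, 21).
Next 3H:
Repeated addition: build up to 3H.
2H: tangent at (31, 30): λ = (3·31² + 23)/(2·30) ≡ 36/19. 19⁻¹ ≡ 13 (mod 41), so λ ≡ 36·13 ≡ 17.
  x = λ² - 31 - 31 = 289 - 62 ≡ 22; y = λ·(31 - 22) - 30 ≡ 0. → (22, 0)
3H: (22, 0) + (31, 30). λ = (30 - 0)/(31 - 22) ≡ 30/9 mod 41. 9⁻¹ ≡ 32 (mod 41), so λ ≡ 17.
  x = λ² - 22 - 31 = 289 - 53 ≡ 31; y = λ·(22 - 31) - 0 ≡ 11. → (31, 11)
3H = (31, 11).
Finally 4G + 3H:
(4, 21) + (31, 11). λ = (11 - 21)/(31 - 4) ≡ 31/27 mod 41. 27⁻¹ ≡ 38 (mod 41), so λ ≡ 30.
  x = λ² - 4 - 31 = 900 - 35 ≡ 4; y = λ·(4 - 4) - 21 ≡ 20. → (4, 20)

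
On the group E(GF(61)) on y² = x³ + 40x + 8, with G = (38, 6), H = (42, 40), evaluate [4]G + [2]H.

First 4G:
Double-and-add on 4 = (100)₂. Start with G = (38, 6) for the leading 1-bit.
double: tangent at (38, 6): λ = (3·38² + 40)/(2·6) ≡ 41/12. 12⁻¹ ≡ 56 (mod 61), so λ ≡ 41·56 ≡ 39.
  x = λ² - 38 - 38 = 1521 - 76 ≡ 42; y = λ·(38 - 42) - 6 ≡ 21. → (42, 21)
double: tangent at (42, 21): λ = (3·42² + 40)/(2·21) ≡ 25/42. 42⁻¹ ≡ 16 (mod 61) since 42·16 = 672 ≡ 1, so λ ≡ 25·16 ≡ 34.
  x = λ² - 42 - 42 = 1156 - 84 ≡ 35; y = λ·(42 - 35) - 21 ≡ 34. → (35, 34)
4G = (35, 34).
Next 2H:
Repeated addition: build up to 2H.
2H: tangent at (42, 40): λ = (3·42² + 40)/(2·40) ≡ 25/19. 19⁻¹ ≡ 45 (mod 61) since 19·45 = 855 ≡ 1, so λ ≡ 25·45 ≡ 27.
  x = λ² - 42 - 42 = 729 - 84 ≡ 35; y = λ·(42 - 35) - 40 ≡ 27. → (35, 27)
2H = (35, 27).
Finally 4G + 2H:
(35, 34) + (35, 27): same x and y₁ ≡ -y₂, so the sum is 𝒪.

O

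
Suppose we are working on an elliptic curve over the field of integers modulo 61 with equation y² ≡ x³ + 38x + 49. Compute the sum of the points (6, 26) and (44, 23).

(38, 60)

(6, 26) + (44, 23). λ = (23 - 26)/(44 - 6) ≡ 58/38 mod 61. 38⁻¹ ≡ 53 (mod 61) since 38·53 = 2014 ≡ 1, so λ ≡ 24.
  x = λ² - 6 - 44 = 576 - 50 ≡ 38; y = λ·(6 - 38) - 26 ≡ 60. → (38, 60)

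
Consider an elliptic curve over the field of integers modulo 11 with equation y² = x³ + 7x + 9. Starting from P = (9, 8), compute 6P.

(5, 2)

Repeated addition: build up to 6P.
2P: tangent at (9, 8): λ = (3·9² + 7)/(2·8) ≡ 8/5. 5⁻¹ ≡ 9 (mod 11), so λ ≡ 8·9 ≡ 6.
  x = λ² - 9 - 9 = 36 - 18 ≡ 7; y = λ·(9 - 7) - 8 ≡ 4. → (7, 4)
3P: (7, 4) + (9, 8). λ = (8 - 4)/(9 - 7) ≡ 4/2 mod 11. 2⁻¹ ≡ 6 (mod 11), so λ ≡ 2.
  x = λ² - 7 - 9 = 4 - 16 ≡ 10; y = λ·(7 - 10) - 4 ≡ 1. → (10, 1)
4P: (10, 1) + (9, 8). λ = (8 - 1)/(9 - 10) ≡ 7/10 mod 11. 10⁻¹ ≡ 10 (mod 11) since 10·10 = 100 ≡ 1, so λ ≡ 4.
  x = λ² - 10 - 9 = 16 - 19 ≡ 8; y = λ·(10 - 8) - 1 ≡ 7. → (8, 7)
5P: (8, 7) + (9, 8). λ = (8 - 7)/(9 - 8) ≡ 1/1 mod 11. 1⁻¹ ≡ 1 (mod 11), so λ ≡ 1.
  x = λ² - 8 - 9 = 1 - 17 ≡ 6; y = λ·(8 - 6) - 7 ≡ 6. → (6, 6)
6P: (6, 6) + (9, 8). λ = (8 - 6)/(9 - 6) ≡ 2/3 mod 11. 3⁻¹ ≡ 4 (mod 11) since 3·4 = 12 ≡ 1, so λ ≡ 8.
  x = λ² - 6 - 9 = 64 - 15 ≡ 5; y = λ·(6 - 5) - 6 ≡ 2. → (5, 2)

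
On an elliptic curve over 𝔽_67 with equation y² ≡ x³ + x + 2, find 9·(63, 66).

Write P = (63, 66).
Repeated addition: build up to 9P.
2P: tangent at (63, 66): λ = (3·63² + 1)/(2·66) ≡ 49/65. 65⁻¹ ≡ 33 (mod 67), so λ ≡ 49·33 ≡ 9.
  x = λ² - 63 - 63 = 81 - 126 ≡ 22; y = λ·(63 - 22) - 66 ≡ 35. → (22, 35)
3P: (22, 35) + (63, 66). λ = (66 - 35)/(63 - 22) ≡ 31/41 mod 67. 41⁻¹ ≡ 18 (mod 67), so λ ≡ 22.
  x = λ² - 22 - 63 = 484 - 85 ≡ 64; y = λ·(22 - 64) - 35 ≡ 46. → (64, 46)
4P: (64, 46) + (63, 66). λ = (66 - 46)/(63 - 64) ≡ 20/66 mod 67. 66⁻¹ ≡ 66 (mod 67), so λ ≡ 47.
  x = λ² - 64 - 63 = 2209 - 127 ≡ 5; y = λ·(64 - 5) - 46 ≡ 47. → (5, 47)
5P: (5, 47) + (63, 66). λ = (66 - 47)/(63 - 5) ≡ 19/58 mod 67. 58⁻¹ ≡ 52 (mod 67) since 58·52 = 3016 ≡ 1, so λ ≡ 50.
  x = λ² - 5 - 63 = 2500 - 68 ≡ 20; y = λ·(5 - 20) - 47 ≡ 7. → (20, 7)
6P: (20, 7) + (63, 66). λ = (66 - 7)/(63 - 20) ≡ 59/43 mod 67. 43⁻¹ ≡ 53 (mod 67), so λ ≡ 45.
  x = λ² - 20 - 63 = 2025 - 83 ≡ 66; y = λ·(20 - 66) - 7 ≡ 0. → (66, 0)
7P: (66, 0) + (63, 66). λ = (66 - 0)/(63 - 66) ≡ 66/64 mod 67. 64⁻¹ ≡ 22 (mod 67) since 64·22 = 1408 ≡ 1, so λ ≡ 45.
  x = λ² - 66 - 63 = 2025 - 129 ≡ 20; y = λ·(66 - 20) - 0 ≡ 60. → (20, 60)
8P: (20, 60) + (63, 66). λ = (66 - 60)/(63 - 20) ≡ 6/43 mod 67. 43⁻¹ ≡ 53 (mod 67), so λ ≡ 50.
  x = λ² - 20 - 63 = 2500 - 83 ≡ 5; y = λ·(20 - 5) - 60 ≡ 20. → (5, 20)
9P: (5, 20) + (63, 66). λ = (66 - 20)/(63 - 5) ≡ 46/58 mod 67. 58⁻¹ ≡ 52 (mod 67) since 58·52 = 3016 ≡ 1, so λ ≡ 47.
  x = λ² - 5 - 63 = 2209 - 68 ≡ 64; y = λ·(5 - 64) - 20 ≡ 21. → (64, 21)

(64, 21)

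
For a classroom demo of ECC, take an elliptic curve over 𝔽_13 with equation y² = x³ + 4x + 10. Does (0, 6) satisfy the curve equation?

yes

y² = 6² ≡ 10; x³ + 4x + 10 = 10 ≡ 10 (mod 13). 10 = 10.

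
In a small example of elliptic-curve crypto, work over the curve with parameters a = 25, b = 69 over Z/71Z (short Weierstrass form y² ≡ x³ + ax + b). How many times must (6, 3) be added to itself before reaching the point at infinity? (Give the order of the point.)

4

2P: tangent at (6, 3): λ = (3·6² + 25)/(2·3) ≡ 62/6. 6⁻¹ ≡ 12 (mod 71) since 6·12 = 72 ≡ 1, so λ ≡ 62·12 ≡ 34.
  x = λ² - 6 - 6 = 1156 - 12 ≡ 8; y = λ·(6 - 8) - 3 ≡ 0. → (8, 0)
3P: (8, 0) + (6, 3). λ = (3 - 0)/(6 - 8) ≡ 3/69 mod 71. 69⁻¹ ≡ 35 (mod 71), so λ ≡ 34.
  x = λ² - 8 - 6 = 1156 - 14 ≡ 6; y = λ·(8 - 6) - 0 ≡ 68. → (6, 68)
4P: (6, 68) + (6, 3): same x and y₁ ≡ -y₂, so the sum is the point at infinity.
4P = the point at infinity, so the order is 4.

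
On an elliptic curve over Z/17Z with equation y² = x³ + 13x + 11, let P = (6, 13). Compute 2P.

(4, 12)

tangent at (6, 13): λ = (3·6² + 13)/(2·13) ≡ 2/9. 9⁻¹ ≡ 2 (mod 17), so λ ≡ 2·2 ≡ 4.
  x = λ² - 6 - 6 = 16 - 12 ≡ 4; y = λ·(6 - 4) - 13 ≡ 12. → (4, 12)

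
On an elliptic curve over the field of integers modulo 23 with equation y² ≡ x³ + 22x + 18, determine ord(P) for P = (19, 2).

2P: tangent at (19, 2): λ = (3·19² + 22)/(2·2) ≡ 1/4. 4⁻¹ ≡ 6 (mod 23), so λ ≡ 1·6 ≡ 6.
  x = λ² - 19 - 19 = 36 - 38 ≡ 21; y = λ·(19 - 21) - 2 ≡ 9. → (21, 9)
3P: (21, 9) + (19, 2). λ = (2 - 9)/(19 - 21) ≡ 16/21 mod 23. 21⁻¹ ≡ 11 (mod 23) since 21·11 = 231 ≡ 1, so λ ≡ 15.
  x = λ² - 21 - 19 = 225 - 40 ≡ 1; y = λ·(21 - 1) - 9 ≡ 15. → (1, 15)
4P: (1, 15) + (19, 2). λ = (2 - 15)/(19 - 1) ≡ 10/18 mod 23. 18⁻¹ ≡ 9 (mod 23), so λ ≡ 21.
  x = λ² - 1 - 19 = 441 - 20 ≡ 7; y = λ·(1 - 7) - 15 ≡ 20. → (7, 20)
5P: (7, 20) + (19, 2). λ = (2 - 20)/(19 - 7) ≡ 5/12 mod 23. 12⁻¹ ≡ 2 (mod 23) since 12·2 = 24 ≡ 1, so λ ≡ 10.
  x = λ² - 7 - 19 = 100 - 26 ≡ 5; y = λ·(7 - 5) - 20 ≡ 0. → (5, 0)
6P: (5, 0) + (19, 2). λ = (2 - 0)/(19 - 5) ≡ 2/14 mod 23. 14⁻¹ ≡ 5 (mod 23) since 14·5 = 70 ≡ 1, so λ ≡ 10.
  x = λ² - 5 - 19 = 100 - 24 ≡ 7; y = λ·(5 - 7) - 0 ≡ 3. → (7, 3)
7P: (7, 3) + (19, 2). λ = (2 - 3)/(19 - 7) ≡ 22/12 mod 23. 12⁻¹ ≡ 2 (mod 23) since 12·2 = 24 ≡ 1, so λ ≡ 21.
  x = λ² - 7 - 19 = 441 - 26 ≡ 1; y = λ·(7 - 1) - 3 ≡ 8. → (1, 8)
8P: (1, 8) + (19, 2). λ = (2 - 8)/(19 - 1) ≡ 17/18 mod 23. 18⁻¹ ≡ 9 (mod 23) since 18·9 = 162 ≡ 1, so λ ≡ 15.
  x = λ² - 1 - 19 = 225 - 20 ≡ 21; y = λ·(1 - 21) - 8 ≡ 14. → (21, 14)
9P: (21, 14) + (19, 2). λ = (2 - 14)/(19 - 21) ≡ 11/21 mod 23. 21⁻¹ ≡ 11 (mod 23), so λ ≡ 6.
  x = λ² - 21 - 19 = 36 - 40 ≡ 19; y = λ·(21 - 19) - 14 ≡ 21. → (19, 21)
10P: (19, 21) + (19, 2): same x and y₁ ≡ -y₂, so the sum is ∞.
10P = ∞, so the order is 10.

10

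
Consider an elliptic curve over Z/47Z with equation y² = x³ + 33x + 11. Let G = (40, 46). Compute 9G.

Double-and-add on 9 = (1001)₂. Start with G = (40, 46) for the leading 1-bit.
double: tangent at (40, 46): λ = (3·40² + 33)/(2·46) ≡ 39/45. 45⁻¹ ≡ 23 (mod 47) since 45·23 = 1035 ≡ 1, so λ ≡ 39·23 ≡ 4.
  x = λ² - 40 - 40 = 16 - 80 ≡ 30; y = λ·(40 - 30) - 46 ≡ 41. → (30, 41)
double: tangent at (30, 41): λ = (3·30² + 33)/(2·41) ≡ 7/35. 35⁻¹ ≡ 43 (mod 47), so λ ≡ 7·43 ≡ 19.
  x = λ² - 30 - 30 = 361 - 60 ≡ 19; y = λ·(30 - 19) - 41 ≡ 27. → (19, 27)
double: tangent at (19, 27): λ = (3·19² + 33)/(2·27) ≡ 35/7. 7⁻¹ ≡ 27 (mod 47), so λ ≡ 35·27 ≡ 5.
  x = λ² - 19 - 19 = 25 - 38 ≡ 34; y = λ·(19 - 34) - 27 ≡ 39. → (34, 39)
add G: (34, 39) + (40, 46). λ = (46 - 39)/(40 - 34) ≡ 7/6 mod 47. 6⁻¹ ≡ 8 (mod 47), so λ ≡ 9.
  x = λ² - 34 - 40 = 81 - 74 ≡ 7; y = λ·(34 - 7) - 39 ≡ 16. → (7, 16)

(7, 16)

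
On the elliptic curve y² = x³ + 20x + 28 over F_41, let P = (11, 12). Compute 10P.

(20, 33)

Repeated addition: build up to 10P.
2P: tangent at (11, 12): λ = (3·11² + 20)/(2·12) ≡ 14/24. 24⁻¹ ≡ 12 (mod 41) since 24·12 = 288 ≡ 1, so λ ≡ 14·12 ≡ 4.
  x = λ² - 11 - 11 = 16 - 22 ≡ 35; y = λ·(11 - 35) - 12 ≡ 15. → (35, 15)
3P: (35, 15) + (11, 12). λ = (12 - 15)/(11 - 35) ≡ 38/17 mod 41. 17⁻¹ ≡ 29 (mod 41) since 17·29 = 493 ≡ 1, so λ ≡ 36.
  x = λ² - 35 - 11 = 1296 - 46 ≡ 20; y = λ·(35 - 20) - 15 ≡ 33. → (20, 33)
4P: (20, 33) + (11, 12). λ = (12 - 33)/(11 - 20) ≡ 20/32 mod 41. 32⁻¹ ≡ 9 (mod 41), so λ ≡ 16.
  x = λ² - 20 - 11 = 256 - 31 ≡ 20; y = λ·(20 - 20) - 33 ≡ 8. → (20, 8)
5P: (20, 8) + (11, 12). λ = (12 - 8)/(11 - 20) ≡ 4/32 mod 41. 32⁻¹ ≡ 9 (mod 41) since 32·9 = 288 ≡ 1, so λ ≡ 36.
  x = λ² - 20 - 11 = 1296 - 31 ≡ 35; y = λ·(20 - 35) - 8 ≡ 26. → (35, 26)
6P: (35, 26) + (11, 12). λ = (12 - 26)/(11 - 35) ≡ 27/17 mod 41. 17⁻¹ ≡ 29 (mod 41) since 17·29 = 493 ≡ 1, so λ ≡ 4.
  x = λ² - 35 - 11 = 16 - 46 ≡ 11; y = λ·(35 - 11) - 26 ≡ 29. → (11, 29)
7P: (11, 29) + (11, 12): same x and y₁ ≡ -y₂, so the sum is O.
8P: O + (11, 12) = (11, 12) (identity).
9P: tangent at (11, 12): λ = (3·11² + 20)/(2·12) ≡ 14/24. 24⁻¹ ≡ 12 (mod 41), so λ ≡ 14·12 ≡ 4.
  x = λ² - 11 - 11 = 16 - 22 ≡ 35; y = λ·(11 - 35) - 12 ≡ 15. → (35, 15)
10P: (35, 15) + (11, 12). λ = (12 - 15)/(11 - 35) ≡ 38/17 mod 41. 17⁻¹ ≡ 29 (mod 41), so λ ≡ 36.
  x = λ² - 35 - 11 = 1296 - 46 ≡ 20; y = λ·(35 - 20) - 15 ≡ 33. → (20, 33)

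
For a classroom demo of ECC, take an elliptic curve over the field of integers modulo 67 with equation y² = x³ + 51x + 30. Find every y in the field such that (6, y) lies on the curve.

4, 63

x³ + 51x + 30 = 552 ≡ 16 (mod 67).
Square roots of 16 mod 67: 4 and 63 (since 4² = 16 ≡ 16).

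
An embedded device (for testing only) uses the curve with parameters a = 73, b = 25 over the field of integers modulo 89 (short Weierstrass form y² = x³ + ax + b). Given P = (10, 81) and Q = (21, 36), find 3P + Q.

First 3P:
Repeated addition: build up to 3P.
2P: tangent at (10, 81): λ = (3·10² + 73)/(2·81) ≡ 17/73. 73⁻¹ ≡ 50 (mod 89), so λ ≡ 17·50 ≡ 49.
  x = λ² - 10 - 10 = 2401 - 20 ≡ 67; y = λ·(10 - 67) - 81 ≡ 63. → (67, 63)
3P: (67, 63) + (10, 81). λ = (81 - 63)/(10 - 67) ≡ 18/32 mod 89. 32⁻¹ ≡ 64 (mod 89), so λ ≡ 84.
  x = λ² - 67 - 10 = 7056 - 77 ≡ 37; y = λ·(67 - 37) - 63 ≡ 54. → (37, 54)
3P = (37, 54).
Finally 3P + Q:
(37, 54) + (21, 36). λ = (36 - 54)/(21 - 37) ≡ 71/73 mod 89. 73⁻¹ ≡ 50 (mod 89), so λ ≡ 79.
  x = λ² - 37 - 21 = 6241 - 58 ≡ 42; y = λ·(37 - 42) - 54 ≡ 85. → (42, 85)

(42, 85)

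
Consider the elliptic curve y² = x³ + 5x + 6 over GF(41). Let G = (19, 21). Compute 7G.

Repeated addition: build up to 7G.
2G: tangent at (19, 21): λ = (3·19² + 5)/(2·21) ≡ 22/1. 1⁻¹ ≡ 1 (mod 41), so λ ≡ 22·1 ≡ 22.
  x = λ² - 19 - 19 = 484 - 38 ≡ 36; y = λ·(19 - 36) - 21 ≡ 15. → (36, 15)
3G: (36, 15) + (19, 21). λ = (21 - 15)/(19 - 36) ≡ 6/24 mod 41. 24⁻¹ ≡ 12 (mod 41) since 24·12 = 288 ≡ 1, so λ ≡ 31.
  x = λ² - 36 - 19 = 961 - 55 ≡ 4; y = λ·(36 - 4) - 15 ≡ 34. → (4, 34)
4G: (4, 34) + (19, 21). λ = (21 - 34)/(19 - 4) ≡ 28/15 mod 41. 15⁻¹ ≡ 11 (mod 41) since 15·11 = 165 ≡ 1, so λ ≡ 21.
  x = λ² - 4 - 19 = 441 - 23 ≡ 8; y = λ·(4 - 8) - 34 ≡ 5. → (8, 5)
5G: (8, 5) + (19, 21). λ = (21 - 5)/(19 - 8) ≡ 16/11 mod 41. 11⁻¹ ≡ 15 (mod 41), so λ ≡ 35.
  x = λ² - 8 - 19 = 1225 - 27 ≡ 9; y = λ·(8 - 9) - 5 ≡ 1. → (9, 1)
6G: (9, 1) + (19, 21). λ = (21 - 1)/(19 - 9) ≡ 20/10 mod 41. 10⁻¹ ≡ 37 (mod 41) since 10·37 = 370 ≡ 1, so λ ≡ 2.
  x = λ² - 9 - 19 = 4 - 28 ≡ 17; y = λ·(9 - 17) - 1 ≡ 24. → (17, 24)
7G: (17, 24) + (19, 21). λ = (21 - 24)/(19 - 17) ≡ 38/2 mod 41. 2⁻¹ ≡ 21 (mod 41), so λ ≡ 19.
  x = λ² - 17 - 19 = 361 - 36 ≡ 38; y = λ·(17 - 38) - 24 ≡ 28. → (38, 28)

(38, 28)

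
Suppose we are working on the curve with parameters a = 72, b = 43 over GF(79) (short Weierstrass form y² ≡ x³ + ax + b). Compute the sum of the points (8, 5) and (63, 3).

(70, 3)

(8, 5) + (63, 3). λ = (3 - 5)/(63 - 8) ≡ 77/55 mod 79. 55⁻¹ ≡ 23 (mod 79), so λ ≡ 33.
  x = λ² - 8 - 63 = 1089 - 71 ≡ 70; y = λ·(8 - 70) - 5 ≡ 3. → (70, 3)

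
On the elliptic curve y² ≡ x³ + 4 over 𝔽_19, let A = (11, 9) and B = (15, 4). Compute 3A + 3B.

(11, 10)

First 3A:
Repeated addition: build up to 3A.
2A: tangent at (11, 9): λ = (3·11² + 0)/(2·9) ≡ 2/18. 18⁻¹ ≡ 18 (mod 19), so λ ≡ 2·18 ≡ 17.
  x = λ² - 11 - 11 = 289 - 22 ≡ 1; y = λ·(11 - 1) - 9 ≡ 9. → (1, 9)
3A: (1, 9) + (11, 9). λ = (9 - 9)/(11 - 1) ≡ 0/10 mod 19. 10⁻¹ ≡ 2 (mod 19), so λ ≡ 0.
  x = λ² - 1 - 11 = 0 - 12 ≡ 7; y = λ·(1 - 7) - 9 ≡ 10. → (7, 10)
3A = (7, 10).
Next 3B:
Repeated addition: build up to 3B.
2B: tangent at (15, 4): λ = (3·15² + 0)/(2·4) ≡ 10/8. 8⁻¹ ≡ 12 (mod 19), so λ ≡ 10·12 ≡ 6.
  x = λ² - 15 - 15 = 36 - 30 ≡ 6; y = λ·(15 - 6) - 4 ≡ 12. → (6, 12)
3B: (6, 12) + (15, 4). λ = (4 - 12)/(15 - 6) ≡ 11/9 mod 19. 9⁻¹ ≡ 17 (mod 19) since 9·17 = 153 ≡ 1, so λ ≡ 16.
  x = λ² - 6 - 15 = 256 - 21 ≡ 7; y = λ·(6 - 7) - 12 ≡ 10. → (7, 10)
3B = (7, 10).
Finally 3A + 3B:
tangent at (7, 10): λ = (3·7² + 0)/(2·10) ≡ 14/1. 1⁻¹ ≡ 1 (mod 19) since 1·1 = 1 ≡ 1, so λ ≡ 14·1 ≡ 14.
  x = λ² - 7 - 7 = 196 - 14 ≡ 11; y = λ·(7 - 11) - 10 ≡ 10. → (11, 10)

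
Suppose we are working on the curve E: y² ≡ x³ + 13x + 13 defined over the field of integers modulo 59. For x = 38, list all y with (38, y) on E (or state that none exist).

x³ + 13x + 13 = 55379 ≡ 37 (mod 59).
37 is a non-residue mod 59; no y exists.

none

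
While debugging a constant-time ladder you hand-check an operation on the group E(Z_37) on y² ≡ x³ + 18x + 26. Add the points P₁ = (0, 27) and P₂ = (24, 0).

(0, 27) + (24, 0). λ = (0 - 27)/(24 - 0) ≡ 10/24 mod 37. 24⁻¹ ≡ 17 (mod 37) since 24·17 = 408 ≡ 1, so λ ≡ 22.
  x = λ² - 0 - 24 = 484 - 24 ≡ 16; y = λ·(0 - 16) - 27 ≡ 28. → (16, 28)

(16, 28)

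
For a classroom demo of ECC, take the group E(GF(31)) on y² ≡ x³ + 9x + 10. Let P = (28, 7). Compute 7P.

(28, 7)

Double-and-add on 7 = (111)₂. Start with P = (28, 7) for the leading 1-bit.
double: tangent at (28, 7): λ = (3·28² + 9)/(2·7) ≡ 5/14. 14⁻¹ ≡ 20 (mod 31), so λ ≡ 5·20 ≡ 7.
  x = λ² - 28 - 28 = 49 - 56 ≡ 24; y = λ·(28 - 24) - 7 ≡ 21. → (24, 21)
add P: (24, 21) + (28, 7). λ = (7 - 21)/(28 - 24) ≡ 17/4 mod 31. 4⁻¹ ≡ 8 (mod 31) since 4·8 = 32 ≡ 1, so λ ≡ 12.
  x = λ² - 24 - 28 = 144 - 52 ≡ 30; y = λ·(24 - 30) - 21 ≡ 0. → (30, 0)
double: (30, 0) + (30, 0): same x and y₁ ≡ -y₂, so the sum is ∞.
add P: ∞ + (28, 7) = (28, 7) (identity).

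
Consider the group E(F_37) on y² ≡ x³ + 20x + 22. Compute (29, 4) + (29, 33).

The two points share x = 29 and their y-coordinates satisfy 4 + 33 ≡ 0 (mod 37), so they are inverses. Their sum is ∞.

O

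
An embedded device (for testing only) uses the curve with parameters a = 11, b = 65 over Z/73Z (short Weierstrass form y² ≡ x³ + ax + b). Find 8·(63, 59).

Write P = (63, 59).
Double-and-add on 8 = (1000)₂. Start with P = (63, 59) for the leading 1-bit.
double: tangent at (63, 59): λ = (3·63² + 11)/(2·59) ≡ 19/45. 45⁻¹ ≡ 13 (mod 73), so λ ≡ 19·13 ≡ 28.
  x = λ² - 63 - 63 = 784 - 126 ≡ 1; y = λ·(63 - 1) - 59 ≡ 71. → (1, 71)
double: tangent at (1, 71): λ = (3·1² + 11)/(2·71) ≡ 14/69. 69⁻¹ ≡ 18 (mod 73), so λ ≡ 14·18 ≡ 33.
  x = λ² - 1 - 1 = 1089 - 2 ≡ 65; y = λ·(1 - 65) - 71 ≡ 7. → (65, 7)
double: tangent at (65, 7): λ = (3·65² + 11)/(2·7) ≡ 57/14. 14⁻¹ ≡ 47 (mod 73) since 14·47 = 658 ≡ 1, so λ ≡ 57·47 ≡ 51.
  x = λ² - 65 - 65 = 2601 - 130 ≡ 62; y = λ·(65 - 62) - 7 ≡ 0. → (62, 0)

(62, 0)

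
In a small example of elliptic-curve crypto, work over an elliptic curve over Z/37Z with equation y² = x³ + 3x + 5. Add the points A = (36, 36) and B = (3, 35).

(36, 36) + (3, 35). λ = (35 - 36)/(3 - 36) ≡ 36/4 mod 37. 4⁻¹ ≡ 28 (mod 37), so λ ≡ 9.
  x = λ² - 36 - 3 = 81 - 39 ≡ 5; y = λ·(36 - 5) - 36 ≡ 21. → (5, 21)

(5, 21)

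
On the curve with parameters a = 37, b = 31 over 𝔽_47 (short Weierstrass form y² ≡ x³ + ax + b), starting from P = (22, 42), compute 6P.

(42, 12)

Repeated addition: build up to 6P.
2P: tangent at (22, 42): λ = (3·22² + 37)/(2·42) ≡ 32/37. 37⁻¹ ≡ 14 (mod 47) since 37·14 = 518 ≡ 1, so λ ≡ 32·14 ≡ 25.
  x = λ² - 22 - 22 = 625 - 44 ≡ 17; y = λ·(22 - 17) - 42 ≡ 36. → (17, 36)
3P: (17, 36) + (22, 42). λ = (42 - 36)/(22 - 17) ≡ 6/5 mod 47. 5⁻¹ ≡ 19 (mod 47) since 5·19 = 95 ≡ 1, so λ ≡ 20.
  x = λ² - 17 - 22 = 400 - 39 ≡ 32; y = λ·(17 - 32) - 36 ≡ 40. → (32, 40)
4P: (32, 40) + (22, 42). λ = (42 - 40)/(22 - 32) ≡ 2/37 mod 47. 37⁻¹ ≡ 14 (mod 47) since 37·14 = 518 ≡ 1, so λ ≡ 28.
  x = λ² - 32 - 22 = 784 - 54 ≡ 25; y = λ·(32 - 25) - 40 ≡ 15. → (25, 15)
5P: (25, 15) + (22, 42). λ = (42 - 15)/(22 - 25) ≡ 27/44 mod 47. 44⁻¹ ≡ 31 (mod 47) since 44·31 = 1364 ≡ 1, so λ ≡ 38.
  x = λ² - 25 - 22 = 1444 - 47 ≡ 34; y = λ·(25 - 34) - 15 ≡ 19. → (34, 19)
6P: (34, 19) + (22, 42). λ = (42 - 19)/(22 - 34) ≡ 23/35 mod 47. 35⁻¹ ≡ 43 (mod 47) since 35·43 = 1505 ≡ 1, so λ ≡ 2.
  x = λ² - 34 - 22 = 4 - 56 ≡ 42; y = λ·(34 - 42) - 19 ≡ 12. → (42, 12)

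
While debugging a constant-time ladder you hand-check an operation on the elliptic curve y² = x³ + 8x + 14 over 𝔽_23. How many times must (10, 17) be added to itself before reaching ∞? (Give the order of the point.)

2P: tangent at (10, 17): λ = (3·10² + 8)/(2·17) ≡ 9/11. 11⁻¹ ≡ 21 (mod 23) since 11·21 = 231 ≡ 1, so λ ≡ 9·21 ≡ 5.
  x = λ² - 10 - 10 = 25 - 20 ≡ 5; y = λ·(10 - 5) - 17 ≡ 8. → (5, 8)
3P: (5, 8) + (10, 17). λ = (17 - 8)/(10 - 5) ≡ 9/5 mod 23. 5⁻¹ ≡ 14 (mod 23), so λ ≡ 11.
  x = λ² - 5 - 10 = 121 - 15 ≡ 14; y = λ·(5 - 14) - 8 ≡ 8. → (14, 8)
4P: (14, 8) + (10, 17). λ = (17 - 8)/(10 - 14) ≡ 9/19 mod 23. 19⁻¹ ≡ 17 (mod 23) since 19·17 = 323 ≡ 1, so λ ≡ 15.
  x = λ² - 14 - 10 = 225 - 24 ≡ 17; y = λ·(14 - 17) - 8 ≡ 16. → (17, 16)
5P: (17, 16) + (10, 17). λ = (17 - 16)/(10 - 17) ≡ 1/16 mod 23. 16⁻¹ ≡ 13 (mod 23), so λ ≡ 13.
  x = λ² - 17 - 10 = 169 - 27 ≡ 4; y = λ·(17 - 4) - 16 ≡ 15. → (4, 15)
6P: (4, 15) + (10, 17). λ = (17 - 15)/(10 - 4) ≡ 2/6 mod 23. 6⁻¹ ≡ 4 (mod 23), so λ ≡ 8.
  x = λ² - 4 - 10 = 64 - 14 ≡ 4; y = λ·(4 - 4) - 15 ≡ 8. → (4, 8)
7P: (4, 8) + (10, 17). λ = (17 - 8)/(10 - 4) ≡ 9/6 mod 23. 6⁻¹ ≡ 4 (mod 23), so λ ≡ 13.
  x = λ² - 4 - 10 = 169 - 14 ≡ 17; y = λ·(4 - 17) - 8 ≡ 7. → (17, 7)
8P: (17, 7) + (10, 17). λ = (17 - 7)/(10 - 17) ≡ 10/16 mod 23. 16⁻¹ ≡ 13 (mod 23) since 16·13 = 208 ≡ 1, so λ ≡ 15.
  x = λ² - 17 - 10 = 225 - 27 ≡ 14; y = λ·(17 - 14) - 7 ≡ 15. → (14, 15)
9P: (14, 15) + (10, 17). λ = (17 - 15)/(10 - 14) ≡ 2/19 mod 23. 19⁻¹ ≡ 17 (mod 23), so λ ≡ 11.
  x = λ² - 14 - 10 = 121 - 24 ≡ 5; y = λ·(14 - 5) - 15 ≡ 15. → (5, 15)
10P: (5, 15) + (10, 17). λ = (17 - 15)/(10 - 5) ≡ 2/5 mod 23. 5⁻¹ ≡ 14 (mod 23), so λ ≡ 5.
  x = λ² - 5 - 10 = 25 - 15 ≡ 10; y = λ·(5 - 10) - 15 ≡ 6. → (10, 6)
11P: (10, 6) + (10, 17): same x and y₁ ≡ -y₂, so the sum is ∞.
11P = ∞, so the order is 11.

11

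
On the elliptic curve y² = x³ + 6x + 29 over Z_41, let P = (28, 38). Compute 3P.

Repeated addition: build up to 3P.
2P: tangent at (28, 38): λ = (3·28² + 6)/(2·38) ≡ 21/35. 35⁻¹ ≡ 34 (mod 41), so λ ≡ 21·34 ≡ 17.
  x = λ² - 28 - 28 = 289 - 56 ≡ 28; y = λ·(28 - 28) - 38 ≡ 3. → (28, 3)
3P: (28, 3) + (28, 38): same x and y₁ ≡ -y₂, so the sum is ∞.

O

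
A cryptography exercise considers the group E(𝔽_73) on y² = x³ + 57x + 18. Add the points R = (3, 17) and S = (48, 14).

(10, 37)

(3, 17) + (48, 14). λ = (14 - 17)/(48 - 3) ≡ 70/45 mod 73. 45⁻¹ ≡ 13 (mod 73), so λ ≡ 34.
  x = λ² - 3 - 48 = 1156 - 51 ≡ 10; y = λ·(3 - 10) - 17 ≡ 37. → (10, 37)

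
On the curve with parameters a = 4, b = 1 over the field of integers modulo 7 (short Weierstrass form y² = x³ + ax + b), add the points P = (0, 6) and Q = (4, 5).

(0, 6) + (4, 5). λ = (5 - 6)/(4 - 0) ≡ 6/4 mod 7. 4⁻¹ ≡ 2 (mod 7), so λ ≡ 5.
  x = λ² - 0 - 4 = 25 - 4 ≡ 0; y = λ·(0 - 0) - 6 ≡ 1. → (0, 1)

(0, 1)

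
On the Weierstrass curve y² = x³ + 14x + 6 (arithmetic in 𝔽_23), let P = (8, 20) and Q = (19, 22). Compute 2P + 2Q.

(15, 16)

First 2P:
Repeated addition: build up to 2P.
2P: tangent at (8, 20): λ = (3·8² + 14)/(2·20) ≡ 22/17. 17⁻¹ ≡ 19 (mod 23), so λ ≡ 22·19 ≡ 4.
  x = λ² - 8 - 8 = 16 - 16 ≡ 0; y = λ·(8 - 0) - 20 ≡ 12. → (0, 12)
2P = (0, 12).
Next 2Q:
Repeated addition: build up to 2Q.
2Q: tangent at (19, 22): λ = (3·19² + 14)/(2·22) ≡ 16/21. 21⁻¹ ≡ 11 (mod 23), so λ ≡ 16·11 ≡ 15.
  x = λ² - 19 - 19 = 225 - 38 ≡ 3; y = λ·(19 - 3) - 22 ≡ 11. → (3, 11)
2Q = (3, 11).
Finally 2P + 2Q:
(0, 12) + (3, 11). λ = (11 - 12)/(3 - 0) ≡ 22/3 mod 23. 3⁻¹ ≡ 8 (mod 23), so λ ≡ 15.
  x = λ² - 0 - 3 = 225 - 3 ≡ 15; y = λ·(0 - 15) - 12 ≡ 16. → (15, 16)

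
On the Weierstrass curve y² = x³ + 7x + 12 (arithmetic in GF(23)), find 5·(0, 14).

Write P = (0, 14).
Double-and-add on 5 = (101)₂. Start with P = (0, 14) for the leading 1-bit.
double: tangent at (0, 14): λ = (3·0² + 7)/(2·14) ≡ 7/5. 5⁻¹ ≡ 14 (mod 23) since 5·14 = 70 ≡ 1, so λ ≡ 7·14 ≡ 6.
  x = λ² - 0 - 0 = 36 - 0 ≡ 13; y = λ·(0 - 13) - 14 ≡ 0. → (13, 0)
double: (13, 0) + (13, 0): same x and y₁ ≡ -y₂, so the sum is ∞.
add P: ∞ + (0, 14) = (0, 14) (identity).

(0, 14)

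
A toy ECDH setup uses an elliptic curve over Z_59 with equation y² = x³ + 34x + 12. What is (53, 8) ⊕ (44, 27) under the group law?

(24, 16)

(53, 8) + (44, 27). λ = (27 - 8)/(44 - 53) ≡ 19/50 mod 59. 50⁻¹ ≡ 13 (mod 59), so λ ≡ 11.
  x = λ² - 53 - 44 = 121 - 97 ≡ 24; y = λ·(53 - 24) - 8 ≡ 16. → (24, 16)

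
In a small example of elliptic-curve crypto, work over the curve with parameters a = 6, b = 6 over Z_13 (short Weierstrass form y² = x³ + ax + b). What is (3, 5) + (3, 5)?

(11, 5)

tangent at (3, 5): λ = (3·3² + 6)/(2·5) ≡ 7/10. 10⁻¹ ≡ 4 (mod 13) since 10·4 = 40 ≡ 1, so λ ≡ 7·4 ≡ 2.
  x = λ² - 3 - 3 = 4 - 6 ≡ 11; y = λ·(3 - 11) - 5 ≡ 5. → (11, 5)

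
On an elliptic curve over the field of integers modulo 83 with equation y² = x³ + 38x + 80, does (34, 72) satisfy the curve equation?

no

y² = 72² ≡ 38; x³ + 38x + 80 = 40676 ≡ 6 (mod 83). 38 ≠ 6.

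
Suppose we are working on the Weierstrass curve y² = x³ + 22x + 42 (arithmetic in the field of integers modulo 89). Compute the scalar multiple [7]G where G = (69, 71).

(38, 6)

Repeated addition: build up to 7G.
2G: tangent at (69, 71): λ = (3·69² + 22)/(2·71) ≡ 65/53. 53⁻¹ ≡ 42 (mod 89) since 53·42 = 2226 ≡ 1, so λ ≡ 65·42 ≡ 60.
  x = λ² - 69 - 69 = 3600 - 138 ≡ 80; y = λ·(69 - 80) - 71 ≡ 70. → (80, 70)
3G: (80, 70) + (69, 71). λ = (71 - 70)/(69 - 80) ≡ 1/78 mod 89. 78⁻¹ ≡ 8 (mod 89), so λ ≡ 8.
  x = λ² - 80 - 69 = 64 - 149 ≡ 4; y = λ·(80 - 4) - 70 ≡ 4. → (4, 4)
4G: (4, 4) + (69, 71). λ = (71 - 4)/(69 - 4) ≡ 67/65 mod 89. 65⁻¹ ≡ 63 (mod 89), so λ ≡ 38.
  x = λ² - 4 - 69 = 1444 - 73 ≡ 36; y = λ·(4 - 36) - 4 ≡ 26. → (36, 26)
5G: (36, 26) + (69, 71). λ = (71 - 26)/(69 - 36) ≡ 45/33 mod 89. 33⁻¹ ≡ 27 (mod 89) since 33·27 = 891 ≡ 1, so λ ≡ 58.
  x = λ² - 36 - 69 = 3364 - 105 ≡ 55; y = λ·(36 - 55) - 26 ≡ 29. → (55, 29)
6G: (55, 29) + (69, 71). λ = (71 - 29)/(69 - 55) ≡ 42/14 mod 89. 14⁻¹ ≡ 70 (mod 89), so λ ≡ 3.
  x = λ² - 55 - 69 = 9 - 124 ≡ 63; y = λ·(55 - 63) - 29 ≡ 36. → (63, 36)
7G: (63, 36) + (69, 71). λ = (71 - 36)/(69 - 63) ≡ 35/6 mod 89. 6⁻¹ ≡ 15 (mod 89), so λ ≡ 80.
  x = λ² - 63 - 69 = 6400 - 132 ≡ 38; y = λ·(63 - 38) - 36 ≡ 6. → (38, 6)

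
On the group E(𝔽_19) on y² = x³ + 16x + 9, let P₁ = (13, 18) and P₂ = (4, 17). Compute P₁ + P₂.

(6, 6)

(13, 18) + (4, 17). λ = (17 - 18)/(4 - 13) ≡ 18/10 mod 19. 10⁻¹ ≡ 2 (mod 19), so λ ≡ 17.
  x = λ² - 13 - 4 = 289 - 17 ≡ 6; y = λ·(13 - 6) - 18 ≡ 6. → (6, 6)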